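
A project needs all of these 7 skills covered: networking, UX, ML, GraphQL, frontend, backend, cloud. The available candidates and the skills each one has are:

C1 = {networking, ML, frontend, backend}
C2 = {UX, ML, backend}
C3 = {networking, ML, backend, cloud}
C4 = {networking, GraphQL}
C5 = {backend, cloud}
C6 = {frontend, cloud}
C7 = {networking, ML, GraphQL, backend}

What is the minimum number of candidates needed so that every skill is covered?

3

C2, C4, C6 together cover {networking, UX, ML, GraphQL, frontend, backend, cloud} — every skill.
No 2 of the 7 candidates cover everything (all 21 pairs fall short), so 3 is minimum.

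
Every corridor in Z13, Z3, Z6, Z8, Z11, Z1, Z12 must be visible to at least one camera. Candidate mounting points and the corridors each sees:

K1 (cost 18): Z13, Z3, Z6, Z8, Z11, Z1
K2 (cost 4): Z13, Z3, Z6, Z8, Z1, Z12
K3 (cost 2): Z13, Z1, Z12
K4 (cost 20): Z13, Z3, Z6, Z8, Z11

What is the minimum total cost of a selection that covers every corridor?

20

K1, K3 cover every corridor at cost 18 + 2 = 20.
Any cover uses at least 2 camera mounts; among all covering selections none totals below 20.
Greedy by coverage-per-cost would pick K2, K1 for 22 — worse than the optimum 20.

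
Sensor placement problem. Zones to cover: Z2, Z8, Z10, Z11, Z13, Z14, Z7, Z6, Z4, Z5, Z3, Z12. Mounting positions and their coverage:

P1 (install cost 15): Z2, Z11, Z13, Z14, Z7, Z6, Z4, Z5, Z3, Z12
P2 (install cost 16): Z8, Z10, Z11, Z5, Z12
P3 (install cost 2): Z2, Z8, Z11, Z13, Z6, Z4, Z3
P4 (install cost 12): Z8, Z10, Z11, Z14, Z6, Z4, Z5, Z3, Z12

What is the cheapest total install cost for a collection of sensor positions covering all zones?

27

P1, P4 cover every zone at install cost 15 + 12 = 27.
Any cover uses at least 2 sensor positions; among all covering selections none totals below 27.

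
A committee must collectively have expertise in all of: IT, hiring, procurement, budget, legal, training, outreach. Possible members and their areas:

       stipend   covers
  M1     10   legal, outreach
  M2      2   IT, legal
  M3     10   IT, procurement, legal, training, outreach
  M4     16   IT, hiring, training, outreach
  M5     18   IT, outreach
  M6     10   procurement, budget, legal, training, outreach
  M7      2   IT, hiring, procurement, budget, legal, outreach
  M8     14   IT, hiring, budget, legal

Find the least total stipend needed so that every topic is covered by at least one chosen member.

M3, M7 cover every topic at stipend 10 + 2 = 12.
Any cover uses at least 2 members; among all covering selections none totals below 12.

12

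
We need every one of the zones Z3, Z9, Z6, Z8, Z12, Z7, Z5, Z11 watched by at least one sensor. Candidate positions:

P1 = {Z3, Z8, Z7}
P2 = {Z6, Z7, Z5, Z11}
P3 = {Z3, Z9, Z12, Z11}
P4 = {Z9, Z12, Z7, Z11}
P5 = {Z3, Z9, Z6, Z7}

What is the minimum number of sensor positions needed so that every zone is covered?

3

P1, P2, P3 together cover {Z3, Z9, Z6, Z8, Z12, Z7, Z5, Z11} — every zone.
No 2 of the 5 sensor positions cover everything (all 10 pairs fall short), so 3 is minimum.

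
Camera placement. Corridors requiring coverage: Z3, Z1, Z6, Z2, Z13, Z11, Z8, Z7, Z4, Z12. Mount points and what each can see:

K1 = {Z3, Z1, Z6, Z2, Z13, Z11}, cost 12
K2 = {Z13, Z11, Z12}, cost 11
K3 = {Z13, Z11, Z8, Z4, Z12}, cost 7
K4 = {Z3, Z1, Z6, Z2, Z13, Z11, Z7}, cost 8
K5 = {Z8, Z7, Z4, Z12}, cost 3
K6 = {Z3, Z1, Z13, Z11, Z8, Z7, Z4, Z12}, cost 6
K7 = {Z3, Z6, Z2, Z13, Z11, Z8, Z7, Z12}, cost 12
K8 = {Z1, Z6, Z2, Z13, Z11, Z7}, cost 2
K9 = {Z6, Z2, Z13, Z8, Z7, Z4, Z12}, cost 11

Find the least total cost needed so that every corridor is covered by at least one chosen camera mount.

8

K6, K8 cover every corridor at cost 6 + 2 = 8.
Any cover uses at least 2 camera mounts; among all covering selections none totals below 8.
Greedy by coverage-per-cost would pick K8, K5, K6 for 11 — worse than the optimum 8.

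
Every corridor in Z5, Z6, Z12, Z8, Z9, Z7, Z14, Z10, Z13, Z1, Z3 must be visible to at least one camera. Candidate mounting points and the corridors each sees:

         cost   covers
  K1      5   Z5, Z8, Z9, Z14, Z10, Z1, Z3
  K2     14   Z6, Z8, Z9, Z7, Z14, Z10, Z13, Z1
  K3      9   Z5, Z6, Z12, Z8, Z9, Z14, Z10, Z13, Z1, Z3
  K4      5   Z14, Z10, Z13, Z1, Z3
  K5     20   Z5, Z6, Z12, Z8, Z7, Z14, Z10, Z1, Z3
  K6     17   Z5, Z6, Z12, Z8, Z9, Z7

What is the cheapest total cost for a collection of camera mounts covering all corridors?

K4, K6 cover every corridor at cost 5 + 17 = 22.
Any cover uses at least 2 camera mounts; among all covering selections none totals below 22.

22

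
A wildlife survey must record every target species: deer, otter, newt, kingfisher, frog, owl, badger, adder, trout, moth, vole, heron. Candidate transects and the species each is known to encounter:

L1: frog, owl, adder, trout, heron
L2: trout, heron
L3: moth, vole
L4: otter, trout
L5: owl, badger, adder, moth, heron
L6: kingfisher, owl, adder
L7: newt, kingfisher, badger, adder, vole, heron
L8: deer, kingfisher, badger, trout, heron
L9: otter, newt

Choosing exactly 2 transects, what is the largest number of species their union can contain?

9

Choosing L1, L7 covers {newt, kingfisher, frog, owl, badger, adder, trout, vole, heron} — 9 species.
No choice of 2 transects does better; here deer, otter, moth are left uncovered.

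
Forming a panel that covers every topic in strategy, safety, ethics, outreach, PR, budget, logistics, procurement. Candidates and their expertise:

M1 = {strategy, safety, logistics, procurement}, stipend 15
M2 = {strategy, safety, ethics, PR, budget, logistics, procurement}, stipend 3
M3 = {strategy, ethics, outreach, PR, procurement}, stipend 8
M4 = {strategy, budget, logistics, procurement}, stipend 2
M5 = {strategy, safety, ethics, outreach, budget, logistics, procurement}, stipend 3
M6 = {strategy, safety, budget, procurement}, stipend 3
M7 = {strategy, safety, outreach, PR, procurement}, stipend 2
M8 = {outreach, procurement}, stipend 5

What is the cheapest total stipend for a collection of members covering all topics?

5

M2, M7 cover every topic at stipend 3 + 2 = 5.
Any cover uses at least 2 members; among all covering selections none totals below 5.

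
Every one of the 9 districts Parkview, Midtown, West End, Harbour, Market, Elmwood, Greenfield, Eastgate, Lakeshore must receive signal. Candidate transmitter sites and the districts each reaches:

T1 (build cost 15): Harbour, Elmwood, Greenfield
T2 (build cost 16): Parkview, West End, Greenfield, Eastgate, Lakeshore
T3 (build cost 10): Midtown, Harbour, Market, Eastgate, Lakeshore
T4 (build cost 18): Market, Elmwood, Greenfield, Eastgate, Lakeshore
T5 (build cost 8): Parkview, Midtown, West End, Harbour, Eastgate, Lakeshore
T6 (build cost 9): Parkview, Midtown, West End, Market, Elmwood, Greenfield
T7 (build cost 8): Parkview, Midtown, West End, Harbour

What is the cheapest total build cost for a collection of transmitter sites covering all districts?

T5, T6 cover every district at build cost 8 + 9 = 17.
Any cover uses at least 2 transmitter sites; among all covering selections none totals below 17.

17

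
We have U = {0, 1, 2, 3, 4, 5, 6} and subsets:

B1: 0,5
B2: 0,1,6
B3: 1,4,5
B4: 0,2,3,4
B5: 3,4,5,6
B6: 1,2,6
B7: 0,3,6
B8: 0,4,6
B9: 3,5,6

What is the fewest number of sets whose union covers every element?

3

B1, B2, B4 together cover {0, 1, 2, 3, 4, 5, 6} — every element.
No 2 of the 9 sets cover everything (all 36 pairs fall short), so 3 is minimum.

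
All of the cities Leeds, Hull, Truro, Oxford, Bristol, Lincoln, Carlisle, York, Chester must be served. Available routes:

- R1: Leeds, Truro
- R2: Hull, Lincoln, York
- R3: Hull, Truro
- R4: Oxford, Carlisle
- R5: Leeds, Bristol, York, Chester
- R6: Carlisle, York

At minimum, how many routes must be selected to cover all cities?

R1, R2, R4, R5 together cover {Leeds, Hull, Truro, Oxford, Bristol, Lincoln, Carlisle, York, Chester} — every city.
No 3 of the 6 routes cover everything (all 20 triples fall short), so 4 is minimum.

4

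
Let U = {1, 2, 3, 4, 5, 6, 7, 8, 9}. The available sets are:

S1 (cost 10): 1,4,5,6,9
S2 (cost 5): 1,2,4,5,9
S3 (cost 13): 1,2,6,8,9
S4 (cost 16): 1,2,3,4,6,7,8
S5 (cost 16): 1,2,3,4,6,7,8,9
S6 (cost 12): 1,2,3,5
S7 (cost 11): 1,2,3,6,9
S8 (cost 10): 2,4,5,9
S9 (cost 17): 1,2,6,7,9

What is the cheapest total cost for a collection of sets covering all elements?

S2, S4 cover every element at cost 5 + 16 = 21.
Any cover uses at least 2 sets; among all covering selections none totals below 21.

21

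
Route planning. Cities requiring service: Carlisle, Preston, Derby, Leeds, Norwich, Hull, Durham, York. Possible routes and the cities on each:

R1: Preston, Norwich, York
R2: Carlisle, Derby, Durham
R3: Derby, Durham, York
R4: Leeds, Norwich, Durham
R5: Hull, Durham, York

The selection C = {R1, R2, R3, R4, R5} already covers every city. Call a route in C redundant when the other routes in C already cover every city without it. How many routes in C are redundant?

1

Drop R1: Preston uncovered — not redundant.
Drop R2: Carlisle uncovered — not redundant.
Drop R3: the rest still cover every city — redundant.
Drop R4: Leeds uncovered — not redundant.
Drop R5: Hull uncovered — not redundant.
1 redundant: R3.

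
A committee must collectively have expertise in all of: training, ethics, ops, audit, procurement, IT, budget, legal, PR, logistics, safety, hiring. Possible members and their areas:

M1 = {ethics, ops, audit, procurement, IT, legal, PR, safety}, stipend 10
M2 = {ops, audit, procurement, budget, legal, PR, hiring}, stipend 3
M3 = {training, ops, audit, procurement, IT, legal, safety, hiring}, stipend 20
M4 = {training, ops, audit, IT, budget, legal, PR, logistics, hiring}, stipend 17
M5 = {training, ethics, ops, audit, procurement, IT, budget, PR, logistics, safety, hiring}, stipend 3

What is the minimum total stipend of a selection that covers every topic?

6

M2, M5 cover every topic at stipend 3 + 3 = 6.
Any cover uses at least 2 members; among all covering selections none totals below 6.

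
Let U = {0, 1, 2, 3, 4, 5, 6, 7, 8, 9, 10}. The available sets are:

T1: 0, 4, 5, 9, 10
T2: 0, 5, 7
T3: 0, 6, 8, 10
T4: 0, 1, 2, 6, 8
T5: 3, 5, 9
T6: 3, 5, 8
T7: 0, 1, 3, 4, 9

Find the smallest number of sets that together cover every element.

4

T1, T2, T4, T5 together cover {0, 1, 2, 3, 4, 5, 6, 7, 8, 9, 10} — every element.
No 3 of the 7 sets cover everything (all 35 triples fall short), so 4 is minimum.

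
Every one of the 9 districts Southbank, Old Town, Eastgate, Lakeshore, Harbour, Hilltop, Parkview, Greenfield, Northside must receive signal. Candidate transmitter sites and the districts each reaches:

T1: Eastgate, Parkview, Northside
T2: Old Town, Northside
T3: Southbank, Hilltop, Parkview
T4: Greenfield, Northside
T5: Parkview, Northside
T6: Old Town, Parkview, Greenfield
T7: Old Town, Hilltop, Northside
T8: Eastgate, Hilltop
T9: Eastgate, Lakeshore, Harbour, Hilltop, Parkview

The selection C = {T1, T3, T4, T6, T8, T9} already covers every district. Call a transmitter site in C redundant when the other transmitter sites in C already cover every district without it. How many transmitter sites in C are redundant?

3

Drop T1: the rest still cover every district — redundant.
Drop T3: Southbank uncovered — not redundant.
Drop T4: the rest still cover every district — redundant.
Drop T6: Old Town uncovered — not redundant.
Drop T8: the rest still cover every district — redundant.
Drop T9: Lakeshore, Harbour uncovered — not redundant.
3 redundant: T1, T4, T8.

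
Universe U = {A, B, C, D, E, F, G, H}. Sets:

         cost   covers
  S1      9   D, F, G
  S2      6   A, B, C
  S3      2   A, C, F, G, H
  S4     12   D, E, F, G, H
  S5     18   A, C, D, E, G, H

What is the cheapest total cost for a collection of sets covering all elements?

S2, S4 cover every element at cost 6 + 12 = 18.
Any cover uses at least 2 sets; among all covering selections none totals below 18.

18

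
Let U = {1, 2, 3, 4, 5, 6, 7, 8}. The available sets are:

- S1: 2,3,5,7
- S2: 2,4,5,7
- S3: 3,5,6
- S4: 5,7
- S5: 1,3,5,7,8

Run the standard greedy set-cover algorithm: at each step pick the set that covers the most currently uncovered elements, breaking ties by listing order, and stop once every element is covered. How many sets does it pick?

Pick 1: S5 covers 5 new elements (1, 3, 5, 7, 8).
Pick 2: S2 covers 2 new elements (2, 4).
Pick 3: S3 covers 1 new elements (6).
Greedy uses 3 sets.

3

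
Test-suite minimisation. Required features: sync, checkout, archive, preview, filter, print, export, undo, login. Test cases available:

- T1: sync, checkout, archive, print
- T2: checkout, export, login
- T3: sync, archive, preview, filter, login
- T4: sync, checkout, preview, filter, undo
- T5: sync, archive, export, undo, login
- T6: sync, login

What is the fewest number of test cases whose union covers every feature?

3

T1, T2, T4 together cover {sync, checkout, archive, preview, filter, print, export, undo, login} — every feature.
No 2 of the 6 test cases cover everything (all 15 pairs fall short), so 3 is minimum.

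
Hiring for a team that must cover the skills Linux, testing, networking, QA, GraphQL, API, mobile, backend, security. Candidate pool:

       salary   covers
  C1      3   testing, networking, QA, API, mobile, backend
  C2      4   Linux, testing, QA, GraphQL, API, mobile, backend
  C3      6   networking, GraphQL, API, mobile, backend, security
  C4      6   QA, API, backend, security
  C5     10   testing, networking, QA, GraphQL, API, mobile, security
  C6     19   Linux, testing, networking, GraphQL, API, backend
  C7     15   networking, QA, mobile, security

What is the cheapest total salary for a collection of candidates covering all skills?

C2, C3 cover every skill at salary 4 + 6 = 10.
Any cover uses at least 2 candidates; among all covering selections none totals below 10.

10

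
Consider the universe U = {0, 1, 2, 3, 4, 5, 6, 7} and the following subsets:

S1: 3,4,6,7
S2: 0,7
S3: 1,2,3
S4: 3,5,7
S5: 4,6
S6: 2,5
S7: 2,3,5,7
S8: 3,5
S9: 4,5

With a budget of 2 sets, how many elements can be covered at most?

Choosing S1, S3 covers {1, 2, 3, 4, 6, 7} — 6 elements.
No choice of 2 sets does better; here 0, 5 are left uncovered.

6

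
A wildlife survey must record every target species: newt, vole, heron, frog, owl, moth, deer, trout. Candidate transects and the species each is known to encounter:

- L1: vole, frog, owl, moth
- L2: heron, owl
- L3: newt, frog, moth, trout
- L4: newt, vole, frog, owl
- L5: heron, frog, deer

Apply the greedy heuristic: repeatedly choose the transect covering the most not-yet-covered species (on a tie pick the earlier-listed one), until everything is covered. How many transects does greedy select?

Pick 1: L1 covers 4 new species (vole, frog, owl, moth).
Pick 2: L3 covers 2 new species (newt, trout).
Pick 3: L5 covers 2 new species (heron, deer).
Greedy uses 3 transects.

3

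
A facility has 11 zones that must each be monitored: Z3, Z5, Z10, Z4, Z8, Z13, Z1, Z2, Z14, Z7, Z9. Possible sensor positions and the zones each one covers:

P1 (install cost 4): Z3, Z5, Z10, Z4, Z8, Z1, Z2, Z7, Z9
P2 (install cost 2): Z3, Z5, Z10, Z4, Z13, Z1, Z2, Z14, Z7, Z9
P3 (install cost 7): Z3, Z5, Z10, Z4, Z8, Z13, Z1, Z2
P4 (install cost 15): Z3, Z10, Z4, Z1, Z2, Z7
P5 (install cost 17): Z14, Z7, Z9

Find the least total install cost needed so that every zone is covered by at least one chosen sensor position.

6

P1, P2 cover every zone at install cost 4 + 2 = 6.
Any cover uses at least 2 sensor positions; among all covering selections none totals below 6.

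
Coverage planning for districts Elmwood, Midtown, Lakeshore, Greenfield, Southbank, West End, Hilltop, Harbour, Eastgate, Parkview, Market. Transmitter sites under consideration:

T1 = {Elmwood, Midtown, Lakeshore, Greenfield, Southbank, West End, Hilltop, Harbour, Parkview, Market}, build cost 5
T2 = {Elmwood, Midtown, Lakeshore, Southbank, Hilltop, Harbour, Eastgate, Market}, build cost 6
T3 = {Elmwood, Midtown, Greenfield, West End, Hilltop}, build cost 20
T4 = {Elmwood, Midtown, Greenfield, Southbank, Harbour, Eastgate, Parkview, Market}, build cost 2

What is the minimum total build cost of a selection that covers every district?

7

T1, T4 cover every district at build cost 5 + 2 = 7.
Any cover uses at least 2 transmitter sites; among all covering selections none totals below 7.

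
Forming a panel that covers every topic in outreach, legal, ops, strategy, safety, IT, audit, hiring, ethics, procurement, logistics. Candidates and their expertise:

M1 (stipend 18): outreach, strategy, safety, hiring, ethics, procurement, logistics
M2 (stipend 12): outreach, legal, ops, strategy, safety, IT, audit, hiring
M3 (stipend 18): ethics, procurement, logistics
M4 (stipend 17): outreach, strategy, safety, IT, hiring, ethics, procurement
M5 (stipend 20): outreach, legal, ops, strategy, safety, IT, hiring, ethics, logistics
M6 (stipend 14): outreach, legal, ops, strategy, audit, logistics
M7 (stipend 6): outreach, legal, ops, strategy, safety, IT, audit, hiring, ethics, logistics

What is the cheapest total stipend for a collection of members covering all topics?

M4, M7 cover every topic at stipend 17 + 6 = 23.
Any cover uses at least 2 members; among all covering selections none totals below 23.

23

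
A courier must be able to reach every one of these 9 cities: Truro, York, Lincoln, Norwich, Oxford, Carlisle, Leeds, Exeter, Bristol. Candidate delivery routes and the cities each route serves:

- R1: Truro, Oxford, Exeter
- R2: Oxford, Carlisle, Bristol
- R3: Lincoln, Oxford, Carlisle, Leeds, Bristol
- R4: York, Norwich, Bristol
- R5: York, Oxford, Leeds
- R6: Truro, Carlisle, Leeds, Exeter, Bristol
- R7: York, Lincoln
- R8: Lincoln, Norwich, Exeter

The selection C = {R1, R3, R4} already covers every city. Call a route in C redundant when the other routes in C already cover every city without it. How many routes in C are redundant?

0

Drop R1: Truro, Exeter uncovered — not redundant.
Drop R3: Lincoln, Carlisle, Leeds uncovered — not redundant.
Drop R4: York, Norwich uncovered — not redundant.
None of the routes in C is redundant.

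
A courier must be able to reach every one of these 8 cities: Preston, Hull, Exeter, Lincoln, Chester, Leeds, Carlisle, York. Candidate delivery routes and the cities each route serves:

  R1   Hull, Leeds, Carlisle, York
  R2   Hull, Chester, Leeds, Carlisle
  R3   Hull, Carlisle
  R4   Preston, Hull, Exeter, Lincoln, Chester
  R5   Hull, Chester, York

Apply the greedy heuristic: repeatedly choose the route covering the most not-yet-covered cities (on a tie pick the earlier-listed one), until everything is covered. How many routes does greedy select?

2

Pick 1: R4 covers 5 new cities (Preston, Hull, Exeter, Lincoln, Chester).
Pick 2: R1 covers 3 new cities (Leeds, Carlisle, York).
Greedy uses 2 routes.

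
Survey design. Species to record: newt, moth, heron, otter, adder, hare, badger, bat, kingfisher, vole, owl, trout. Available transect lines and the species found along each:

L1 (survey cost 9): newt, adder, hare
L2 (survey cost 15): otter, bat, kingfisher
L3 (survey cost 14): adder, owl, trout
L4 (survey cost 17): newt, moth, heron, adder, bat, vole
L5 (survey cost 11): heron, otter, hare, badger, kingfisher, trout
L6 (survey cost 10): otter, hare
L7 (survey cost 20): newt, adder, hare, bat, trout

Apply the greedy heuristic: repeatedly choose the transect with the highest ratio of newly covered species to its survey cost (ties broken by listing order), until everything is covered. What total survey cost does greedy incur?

Pick 1: L5 adds 6 new (heron, otter, hare, badger, kingfisher, trout) at survey cost 11 (ratio 6/11).
Pick 2: L4 adds 5 new (newt, moth, adder, bat, vole) at survey cost 17 (ratio 5/17).
Pick 3: L3 adds 1 new (owl) at survey cost 14 (ratio 1/14).
Greedy total survey cost: 11 + 17 + 14 = 42.

42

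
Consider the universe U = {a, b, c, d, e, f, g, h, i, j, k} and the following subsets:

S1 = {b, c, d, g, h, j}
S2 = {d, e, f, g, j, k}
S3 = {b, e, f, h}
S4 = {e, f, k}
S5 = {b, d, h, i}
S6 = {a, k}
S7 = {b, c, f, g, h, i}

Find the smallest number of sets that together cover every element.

S2, S6, S7 together cover {a, b, c, d, e, f, g, h, i, j, k} — every element.
No 2 of the 7 sets cover everything (all 21 pairs fall short), so 3 is minimum.
Greedy (largest uncovered first) would take S1, S2, S5, S6 — 4 sets — but 3 suffice.

3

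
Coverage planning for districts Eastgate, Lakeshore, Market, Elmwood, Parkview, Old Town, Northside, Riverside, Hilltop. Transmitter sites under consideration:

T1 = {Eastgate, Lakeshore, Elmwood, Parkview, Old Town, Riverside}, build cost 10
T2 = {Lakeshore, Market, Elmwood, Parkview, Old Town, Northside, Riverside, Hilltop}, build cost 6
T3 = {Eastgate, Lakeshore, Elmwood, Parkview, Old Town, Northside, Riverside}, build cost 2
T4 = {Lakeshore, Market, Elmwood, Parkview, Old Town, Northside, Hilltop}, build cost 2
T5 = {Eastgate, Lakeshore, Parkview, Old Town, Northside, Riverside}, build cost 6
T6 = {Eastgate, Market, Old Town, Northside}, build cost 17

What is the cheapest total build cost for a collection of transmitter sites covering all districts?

T3, T4 cover every district at build cost 2 + 2 = 4.
Any cover uses at least 2 transmitter sites; among all covering selections none totals below 4.

4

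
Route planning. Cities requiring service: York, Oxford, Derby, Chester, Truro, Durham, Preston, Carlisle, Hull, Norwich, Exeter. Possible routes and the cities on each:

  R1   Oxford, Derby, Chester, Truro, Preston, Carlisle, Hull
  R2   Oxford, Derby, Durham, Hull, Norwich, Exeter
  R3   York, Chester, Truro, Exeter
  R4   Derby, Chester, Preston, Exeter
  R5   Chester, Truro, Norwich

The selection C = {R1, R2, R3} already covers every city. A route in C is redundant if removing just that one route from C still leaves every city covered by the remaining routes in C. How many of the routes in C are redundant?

Drop R1: Preston, Carlisle uncovered — not redundant.
Drop R2: Durham, Norwich uncovered — not redundant.
Drop R3: York uncovered — not redundant.
None of the routes in C is redundant.

0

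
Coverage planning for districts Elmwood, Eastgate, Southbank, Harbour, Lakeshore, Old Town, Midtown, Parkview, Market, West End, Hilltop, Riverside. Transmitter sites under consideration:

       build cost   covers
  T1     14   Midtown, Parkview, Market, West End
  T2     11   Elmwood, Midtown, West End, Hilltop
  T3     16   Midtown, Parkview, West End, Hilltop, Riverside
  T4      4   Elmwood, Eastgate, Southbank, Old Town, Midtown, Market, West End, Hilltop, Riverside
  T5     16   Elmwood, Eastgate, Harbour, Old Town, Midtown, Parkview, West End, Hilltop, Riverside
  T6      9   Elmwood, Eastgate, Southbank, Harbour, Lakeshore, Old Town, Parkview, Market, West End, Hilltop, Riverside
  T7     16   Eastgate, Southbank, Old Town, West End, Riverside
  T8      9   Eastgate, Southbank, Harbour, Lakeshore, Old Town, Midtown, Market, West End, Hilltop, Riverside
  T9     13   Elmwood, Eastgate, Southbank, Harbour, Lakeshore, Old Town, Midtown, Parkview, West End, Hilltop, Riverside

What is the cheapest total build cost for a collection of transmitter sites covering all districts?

13

T4, T6 cover every district at build cost 4 + 9 = 13.
Any cover uses at least 2 transmitter sites; among all covering selections none totals below 13.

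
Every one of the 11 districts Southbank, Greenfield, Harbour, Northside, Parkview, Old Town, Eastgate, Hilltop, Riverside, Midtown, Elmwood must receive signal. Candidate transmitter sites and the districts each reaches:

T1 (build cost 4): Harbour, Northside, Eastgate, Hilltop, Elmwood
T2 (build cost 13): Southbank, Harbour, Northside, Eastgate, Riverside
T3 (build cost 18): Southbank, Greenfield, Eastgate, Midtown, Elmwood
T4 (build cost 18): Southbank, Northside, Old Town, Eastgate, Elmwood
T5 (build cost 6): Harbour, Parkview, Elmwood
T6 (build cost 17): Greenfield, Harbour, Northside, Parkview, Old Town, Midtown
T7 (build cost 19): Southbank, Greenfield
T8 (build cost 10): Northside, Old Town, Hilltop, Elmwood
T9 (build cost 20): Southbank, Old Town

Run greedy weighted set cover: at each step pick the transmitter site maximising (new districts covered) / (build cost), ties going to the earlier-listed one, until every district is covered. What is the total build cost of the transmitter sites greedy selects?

34

Pick 1: T1 adds 5 new (Harbour, Northside, Eastgate, Hilltop, Elmwood) at build cost 4 (ratio 5/4).
Pick 2: T6 adds 4 new (Greenfield, Parkview, Old Town, Midtown) at build cost 17 (ratio 4/17).
Pick 3: T2 adds 2 new (Southbank, Riverside) at build cost 13 (ratio 2/13).
Greedy total build cost: 4 + 17 + 13 = 34.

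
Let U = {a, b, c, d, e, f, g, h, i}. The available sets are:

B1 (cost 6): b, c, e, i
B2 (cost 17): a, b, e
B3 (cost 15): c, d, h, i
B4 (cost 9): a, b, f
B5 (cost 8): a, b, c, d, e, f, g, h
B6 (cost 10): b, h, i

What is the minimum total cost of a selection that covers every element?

14

B1, B5 cover every element at cost 6 + 8 = 14.
Any cover uses at least 2 sets; among all covering selections none totals below 14.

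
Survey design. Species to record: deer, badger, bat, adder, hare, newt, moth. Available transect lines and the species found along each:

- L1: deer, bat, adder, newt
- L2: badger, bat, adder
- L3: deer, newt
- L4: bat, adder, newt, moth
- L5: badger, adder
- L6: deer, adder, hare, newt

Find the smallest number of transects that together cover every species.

L2, L4, L6 together cover {deer, badger, bat, adder, hare, newt, moth} — every species.
No 2 of the 6 transects cover everything (all 15 pairs fall short), so 3 is minimum.
Greedy (largest uncovered first) would take L1, L2, L4, L6 — 4 transects — but 3 suffice.

3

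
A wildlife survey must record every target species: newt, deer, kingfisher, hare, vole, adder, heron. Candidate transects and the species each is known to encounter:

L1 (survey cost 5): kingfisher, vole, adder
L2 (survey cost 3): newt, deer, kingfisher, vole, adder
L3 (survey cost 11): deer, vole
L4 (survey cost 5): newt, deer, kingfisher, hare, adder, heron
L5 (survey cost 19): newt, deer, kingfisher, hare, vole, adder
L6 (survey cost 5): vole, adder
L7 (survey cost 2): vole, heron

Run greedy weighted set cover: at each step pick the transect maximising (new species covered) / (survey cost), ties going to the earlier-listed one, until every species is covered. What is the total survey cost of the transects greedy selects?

Pick 1: L2 adds 5 new (newt, deer, kingfisher, vole, adder) at survey cost 3 (ratio 5/3).
Pick 2: L7 adds 1 new (heron) at survey cost 2 (ratio 1/2).
Pick 3: L4 adds 1 new (hare) at survey cost 5 (ratio 1/5).
Greedy total survey cost: 3 + 2 + 5 = 10. (The true optimum is 7, so greedy overshoots here.)

10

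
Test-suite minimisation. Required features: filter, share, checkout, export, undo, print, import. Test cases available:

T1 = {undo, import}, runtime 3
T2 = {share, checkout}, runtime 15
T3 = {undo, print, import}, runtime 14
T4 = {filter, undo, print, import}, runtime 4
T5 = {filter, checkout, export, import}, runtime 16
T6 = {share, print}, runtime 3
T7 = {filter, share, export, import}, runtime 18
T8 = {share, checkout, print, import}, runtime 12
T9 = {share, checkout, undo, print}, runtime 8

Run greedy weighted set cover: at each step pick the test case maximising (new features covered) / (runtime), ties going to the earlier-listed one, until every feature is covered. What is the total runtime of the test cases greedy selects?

23

Pick 1: T4 adds 4 new (filter, undo, print, import) at runtime 4 (ratio 4/4).
Pick 2: T6 adds 1 new (share) at runtime 3 (ratio 1/3).
Pick 3: T5 adds 2 new (checkout, export) at runtime 16 (ratio 2/16).
Greedy total runtime: 4 + 3 + 16 = 23. (The true optimum is 22, so greedy overshoots here.)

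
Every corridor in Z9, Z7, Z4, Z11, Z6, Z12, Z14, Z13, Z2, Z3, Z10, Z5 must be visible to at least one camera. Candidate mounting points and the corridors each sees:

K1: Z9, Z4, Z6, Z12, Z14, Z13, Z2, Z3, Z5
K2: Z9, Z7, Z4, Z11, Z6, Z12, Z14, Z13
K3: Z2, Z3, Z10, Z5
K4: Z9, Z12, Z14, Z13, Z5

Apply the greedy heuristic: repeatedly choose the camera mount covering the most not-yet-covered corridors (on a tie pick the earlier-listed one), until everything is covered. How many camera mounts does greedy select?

3

Pick 1: K1 covers 9 new corridors (Z9, Z4, Z6, Z12, Z14, Z13, Z2, Z3, Z5).
Pick 2: K2 covers 2 new corridors (Z7, Z11).
Pick 3: K3 covers 1 new corridors (Z10).
Greedy uses 3 camera mounts. (The true minimum is 2.)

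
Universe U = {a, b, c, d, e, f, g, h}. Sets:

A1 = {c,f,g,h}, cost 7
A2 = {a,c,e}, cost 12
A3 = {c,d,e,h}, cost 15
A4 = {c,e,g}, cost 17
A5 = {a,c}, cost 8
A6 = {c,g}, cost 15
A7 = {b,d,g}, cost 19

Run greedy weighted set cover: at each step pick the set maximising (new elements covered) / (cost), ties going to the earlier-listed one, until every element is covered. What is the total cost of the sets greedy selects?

Pick 1: A1 adds 4 new (c, f, g, h) at cost 7 (ratio 4/7).
Pick 2: A2 adds 2 new (a, e) at cost 12 (ratio 2/12).
Pick 3: A7 adds 2 new (b, d) at cost 19 (ratio 2/19).
Greedy total cost: 7 + 12 + 19 = 38.

38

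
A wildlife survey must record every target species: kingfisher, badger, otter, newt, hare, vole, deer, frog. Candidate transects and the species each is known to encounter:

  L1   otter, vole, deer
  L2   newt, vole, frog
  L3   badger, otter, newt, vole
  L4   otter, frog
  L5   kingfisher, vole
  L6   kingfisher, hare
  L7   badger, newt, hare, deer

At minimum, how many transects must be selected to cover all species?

L4, L5, L7 together cover {kingfisher, badger, otter, newt, hare, vole, deer, frog} — every species.
No 2 of the 7 transects cover everything (all 21 pairs fall short), so 3 is minimum.
Greedy (largest uncovered first) would take L3, L6, L1, L2 — 4 transects — but 3 suffice.

3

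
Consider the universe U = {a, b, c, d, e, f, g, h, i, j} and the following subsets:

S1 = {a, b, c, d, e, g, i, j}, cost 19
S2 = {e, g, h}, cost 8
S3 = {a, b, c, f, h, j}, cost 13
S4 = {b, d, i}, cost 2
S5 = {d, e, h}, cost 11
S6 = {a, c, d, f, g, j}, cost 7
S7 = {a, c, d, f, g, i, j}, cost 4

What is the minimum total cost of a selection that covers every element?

S2, S4, S7 cover every element at cost 8 + 2 + 4 = 14.
Any cover uses at least 2 sets; among all covering selections none totals below 14.

14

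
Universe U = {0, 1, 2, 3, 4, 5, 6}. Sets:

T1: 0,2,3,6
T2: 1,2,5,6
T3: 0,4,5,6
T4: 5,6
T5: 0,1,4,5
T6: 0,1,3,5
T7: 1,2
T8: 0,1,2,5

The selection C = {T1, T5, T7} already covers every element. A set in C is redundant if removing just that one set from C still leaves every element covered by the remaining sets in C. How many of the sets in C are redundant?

1

Drop T1: 3, 6 uncovered — not redundant.
Drop T5: 4, 5 uncovered — not redundant.
Drop T7: the rest still cover every element — redundant.
1 redundant: T7.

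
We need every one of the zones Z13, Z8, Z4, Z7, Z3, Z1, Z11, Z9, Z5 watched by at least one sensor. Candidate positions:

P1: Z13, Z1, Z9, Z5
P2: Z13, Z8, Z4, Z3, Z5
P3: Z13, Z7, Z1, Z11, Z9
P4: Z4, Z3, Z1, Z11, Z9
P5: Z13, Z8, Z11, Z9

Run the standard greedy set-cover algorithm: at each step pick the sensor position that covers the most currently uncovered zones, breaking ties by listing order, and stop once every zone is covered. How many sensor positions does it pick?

Pick 1: P2 covers 5 new zones (Z13, Z8, Z4, Z3, Z5).
Pick 2: P3 covers 4 new zones (Z7, Z1, Z11, Z9).
Greedy uses 2 sensor positions.

2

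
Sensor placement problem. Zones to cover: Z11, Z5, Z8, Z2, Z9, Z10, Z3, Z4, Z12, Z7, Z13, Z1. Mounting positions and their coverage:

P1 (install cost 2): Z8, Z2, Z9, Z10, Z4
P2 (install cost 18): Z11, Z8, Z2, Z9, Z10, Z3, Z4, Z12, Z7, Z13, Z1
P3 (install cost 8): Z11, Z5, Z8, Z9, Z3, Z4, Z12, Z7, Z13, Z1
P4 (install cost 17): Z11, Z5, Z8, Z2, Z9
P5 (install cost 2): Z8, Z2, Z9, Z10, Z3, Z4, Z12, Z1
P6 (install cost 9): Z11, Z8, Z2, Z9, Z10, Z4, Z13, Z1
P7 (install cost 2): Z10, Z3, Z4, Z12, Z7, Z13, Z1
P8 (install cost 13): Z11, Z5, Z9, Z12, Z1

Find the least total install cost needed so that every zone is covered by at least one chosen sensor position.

P1, P3 cover every zone at install cost 2 + 8 = 10.
Any cover uses at least 2 sensor positions; among all covering selections none totals below 10.

10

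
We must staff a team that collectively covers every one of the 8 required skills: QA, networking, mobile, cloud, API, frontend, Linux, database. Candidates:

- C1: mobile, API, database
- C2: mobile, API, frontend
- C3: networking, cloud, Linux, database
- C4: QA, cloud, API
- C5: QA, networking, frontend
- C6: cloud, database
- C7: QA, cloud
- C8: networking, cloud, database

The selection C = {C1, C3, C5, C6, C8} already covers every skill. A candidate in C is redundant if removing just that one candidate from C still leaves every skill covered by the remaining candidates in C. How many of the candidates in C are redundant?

Drop C1: mobile, API uncovered — not redundant.
Drop C3: Linux uncovered — not redundant.
Drop C5: QA, frontend uncovered — not redundant.
Drop C6: the rest still cover every skill — redundant.
Drop C8: the rest still cover every skill — redundant.
2 redundant: C6, C8.

2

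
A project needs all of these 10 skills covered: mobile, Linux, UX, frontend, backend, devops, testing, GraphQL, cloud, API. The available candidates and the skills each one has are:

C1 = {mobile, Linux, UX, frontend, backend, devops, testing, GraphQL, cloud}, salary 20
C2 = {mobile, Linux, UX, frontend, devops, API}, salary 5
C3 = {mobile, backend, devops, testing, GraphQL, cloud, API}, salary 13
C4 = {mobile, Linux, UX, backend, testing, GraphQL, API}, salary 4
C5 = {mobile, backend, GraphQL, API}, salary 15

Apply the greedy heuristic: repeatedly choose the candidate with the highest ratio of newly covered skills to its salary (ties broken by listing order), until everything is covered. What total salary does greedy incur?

Pick 1: C4 adds 7 new (mobile, Linux, UX, backend, testing, GraphQL, API) at salary 4 (ratio 7/4).
Pick 2: C2 adds 2 new (frontend, devops) at salary 5 (ratio 2/5).
Pick 3: C3 adds 1 new (cloud) at salary 13 (ratio 1/13).
Greedy total salary: 4 + 5 + 13 = 22. (The true optimum is 18, so greedy overshoots here.)

22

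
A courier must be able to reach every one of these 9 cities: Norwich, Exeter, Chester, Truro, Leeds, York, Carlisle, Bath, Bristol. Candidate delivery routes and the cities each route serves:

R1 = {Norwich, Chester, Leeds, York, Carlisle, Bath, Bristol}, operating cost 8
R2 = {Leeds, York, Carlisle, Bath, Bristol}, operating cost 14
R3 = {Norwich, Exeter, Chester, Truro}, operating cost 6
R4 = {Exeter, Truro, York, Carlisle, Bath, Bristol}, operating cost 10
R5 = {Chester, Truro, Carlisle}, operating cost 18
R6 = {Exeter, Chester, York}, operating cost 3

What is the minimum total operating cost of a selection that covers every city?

14

R1, R3 cover every city at operating cost 8 + 6 = 14.
Any cover uses at least 2 routes; among all covering selections none totals below 14.
Greedy by coverage-per-operating cost would pick R6, R1, R3 for 17 — worse than the optimum 14.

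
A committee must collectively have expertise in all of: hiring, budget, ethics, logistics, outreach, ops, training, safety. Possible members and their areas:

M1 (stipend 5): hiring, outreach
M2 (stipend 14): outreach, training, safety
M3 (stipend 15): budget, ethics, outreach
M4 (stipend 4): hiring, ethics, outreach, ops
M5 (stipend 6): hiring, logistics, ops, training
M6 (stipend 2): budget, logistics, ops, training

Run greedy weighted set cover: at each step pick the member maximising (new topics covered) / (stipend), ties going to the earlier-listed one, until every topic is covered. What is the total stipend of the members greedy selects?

20

Pick 1: M6 adds 4 new (budget, logistics, ops, training) at stipend 2 (ratio 4/2).
Pick 2: M4 adds 3 new (hiring, ethics, outreach) at stipend 4 (ratio 3/4).
Pick 3: M2 adds 1 new (safety) at stipend 14 (ratio 1/14).
Greedy total stipend: 2 + 4 + 14 = 20.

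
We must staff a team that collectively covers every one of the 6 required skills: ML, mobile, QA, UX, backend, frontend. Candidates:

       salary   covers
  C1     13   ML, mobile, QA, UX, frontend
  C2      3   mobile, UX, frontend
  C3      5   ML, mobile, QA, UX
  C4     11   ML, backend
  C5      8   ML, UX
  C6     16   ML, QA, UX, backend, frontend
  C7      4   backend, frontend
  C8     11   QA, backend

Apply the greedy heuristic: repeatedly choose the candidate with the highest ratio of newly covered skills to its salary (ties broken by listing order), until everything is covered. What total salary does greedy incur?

12

Pick 1: C2 adds 3 new (mobile, UX, frontend) at salary 3 (ratio 3/3).
Pick 2: C3 adds 2 new (ML, QA) at salary 5 (ratio 2/5).
Pick 3: C7 adds 1 new (backend) at salary 4 (ratio 1/4).
Greedy total salary: 3 + 5 + 4 = 12. (The true optimum is 9, so greedy overshoots here.)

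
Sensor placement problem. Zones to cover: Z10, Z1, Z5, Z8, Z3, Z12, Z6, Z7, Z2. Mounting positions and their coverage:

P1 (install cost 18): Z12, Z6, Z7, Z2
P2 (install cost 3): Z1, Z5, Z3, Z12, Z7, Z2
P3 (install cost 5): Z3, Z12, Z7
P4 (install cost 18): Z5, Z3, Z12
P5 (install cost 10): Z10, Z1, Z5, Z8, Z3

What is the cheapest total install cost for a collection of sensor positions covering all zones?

P1, P5 cover every zone at install cost 18 + 10 = 28.
Any cover uses at least 2 sensor positions; among all covering selections none totals below 28.

28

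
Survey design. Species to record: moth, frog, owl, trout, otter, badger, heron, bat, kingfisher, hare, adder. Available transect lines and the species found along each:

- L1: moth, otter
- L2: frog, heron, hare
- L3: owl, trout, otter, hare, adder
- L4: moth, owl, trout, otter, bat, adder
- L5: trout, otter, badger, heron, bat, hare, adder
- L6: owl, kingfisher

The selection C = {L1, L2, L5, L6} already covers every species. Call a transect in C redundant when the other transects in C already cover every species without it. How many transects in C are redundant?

0

Drop L1: moth uncovered — not redundant.
Drop L2: frog uncovered — not redundant.
Drop L5: trout, badger, bat, adder uncovered — not redundant.
Drop L6: owl, kingfisher uncovered — not redundant.
None of the transects in C is redundant.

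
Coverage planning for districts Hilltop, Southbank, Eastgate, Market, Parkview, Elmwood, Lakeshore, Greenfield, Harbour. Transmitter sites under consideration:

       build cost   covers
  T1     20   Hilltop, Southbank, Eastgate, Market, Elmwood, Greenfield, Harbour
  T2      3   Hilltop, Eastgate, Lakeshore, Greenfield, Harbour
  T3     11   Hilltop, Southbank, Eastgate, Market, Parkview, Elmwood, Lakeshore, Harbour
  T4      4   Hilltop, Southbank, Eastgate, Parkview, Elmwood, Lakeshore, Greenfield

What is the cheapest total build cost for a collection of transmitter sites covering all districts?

14

T2, T3 cover every district at build cost 3 + 11 = 14.
Any cover uses at least 2 transmitter sites; among all covering selections none totals below 14.
Greedy by coverage-per-build cost would pick T4, T2, T3 for 18 — worse than the optimum 14.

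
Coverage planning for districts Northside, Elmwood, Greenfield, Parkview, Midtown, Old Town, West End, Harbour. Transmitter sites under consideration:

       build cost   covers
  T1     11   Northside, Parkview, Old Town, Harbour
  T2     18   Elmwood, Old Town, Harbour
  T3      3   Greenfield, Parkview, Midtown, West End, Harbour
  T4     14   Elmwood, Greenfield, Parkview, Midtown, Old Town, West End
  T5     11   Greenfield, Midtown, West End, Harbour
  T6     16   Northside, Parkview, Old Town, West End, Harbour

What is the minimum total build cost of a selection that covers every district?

25

T1, T4 cover every district at build cost 11 + 14 = 25.
Any cover uses at least 2 transmitter sites; among all covering selections none totals below 25.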